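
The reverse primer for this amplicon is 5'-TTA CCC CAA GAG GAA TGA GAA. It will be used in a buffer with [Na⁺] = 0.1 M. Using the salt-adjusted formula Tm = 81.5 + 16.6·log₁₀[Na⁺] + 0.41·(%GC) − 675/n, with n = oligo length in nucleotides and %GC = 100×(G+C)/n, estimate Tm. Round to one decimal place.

Length n = 21. Counting bases: C=4, T=3, A=9, G=5
G+C = 9, so %GC = 9/21 × 100 = 42.857%
Salt term: 16.6 × (-1) = -16.6
GC term: 0.41 × 42.857 = 17.571; length term: −675/21 = −32.143
Tm = 81.5 + (-16.6) + 17.571 − 32.143 = 50.328 → 50.3°C

50.3°C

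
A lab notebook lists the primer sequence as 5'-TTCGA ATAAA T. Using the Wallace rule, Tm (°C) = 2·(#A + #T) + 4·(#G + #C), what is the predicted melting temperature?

26°C

Counting bases: C=1, G=1, T=4, A=5
So N_AT = 9 and N_GC = 2.
Tm = 4·2 + 2·9 = 8 + 18 = 26°C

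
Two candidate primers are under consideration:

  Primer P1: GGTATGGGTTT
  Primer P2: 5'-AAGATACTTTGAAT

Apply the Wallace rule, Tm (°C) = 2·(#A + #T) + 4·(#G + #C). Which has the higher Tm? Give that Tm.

Primer P2, 34°C

Primer P1: A+T=6, G+C=5 → Tm = 2(6)+4(5) = 32°C
Primer P2: A+T=11, G+C=3 → Tm = 2(11)+4(3) = 34°C
32°C vs 34°C → primer P2 is higher.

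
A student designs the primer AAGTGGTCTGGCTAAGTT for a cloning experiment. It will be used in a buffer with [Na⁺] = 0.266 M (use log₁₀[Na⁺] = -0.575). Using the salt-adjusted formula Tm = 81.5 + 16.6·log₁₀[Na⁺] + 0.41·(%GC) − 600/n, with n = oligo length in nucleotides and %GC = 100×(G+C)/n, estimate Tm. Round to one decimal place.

Length n = 18. Scanning the sequence gives T=6, C=2, G=6, A=4.
G+C = 8, so %GC = 8/18 × 100 = 44.444%
Salt term: 16.6 × (-0.575) = -9.545
GC term: 0.41 × 44.444 = 18.222; length term: −600/18 = −33.333
Tm = 81.5 + (-9.545) + 18.222 − 33.333 = 56.844 → 56.8°C

56.8°C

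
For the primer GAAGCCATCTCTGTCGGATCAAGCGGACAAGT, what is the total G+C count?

Base counts: T=6, G=9, A=9, C=8
G+C = 9 + 8 = 17

17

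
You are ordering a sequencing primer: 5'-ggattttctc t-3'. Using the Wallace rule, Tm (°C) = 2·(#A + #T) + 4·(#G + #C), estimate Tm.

Counting bases: T=6, G=2, A=1, C=2
So N_AT = 7 and N_GC = 4.
Tm = 2(7) + 4(4) = 14 + 16 = 30°C

30°C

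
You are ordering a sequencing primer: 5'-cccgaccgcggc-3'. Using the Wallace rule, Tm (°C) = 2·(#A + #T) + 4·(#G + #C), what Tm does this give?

46°C

G=4, T=0, A=1, C=7
AT pairs contribute 1, GC pairs contribute 11.
Tm = 2×1 + 4×11 = 46°C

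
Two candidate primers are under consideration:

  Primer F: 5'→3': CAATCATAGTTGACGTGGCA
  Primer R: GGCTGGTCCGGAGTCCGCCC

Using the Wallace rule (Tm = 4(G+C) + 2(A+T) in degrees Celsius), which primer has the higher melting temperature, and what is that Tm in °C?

Primer R, 72°C

Primer F: A+T=11, G+C=9 → Tm = 2(11)+4(9) = 58°C
Primer R: A+T=4, G+C=16 → Tm = 2(4)+4(16) = 72°C
58°C vs 72°C → primer R is higher.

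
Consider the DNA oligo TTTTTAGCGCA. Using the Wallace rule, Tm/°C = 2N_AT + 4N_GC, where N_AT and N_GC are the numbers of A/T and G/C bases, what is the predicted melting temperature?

30°C

Base counts: T=5, G=2, A=2, C=2
AT pairs contribute 7, GC pairs contribute 4.
Tm = 2(7) + 4(4) = 14 + 16 = 30°C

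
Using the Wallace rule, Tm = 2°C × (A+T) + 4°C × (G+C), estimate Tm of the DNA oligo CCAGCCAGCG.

A=2, T=0, C=5, G=3
So N_AT = 2 and N_GC = 8.
Tm = 4·8 + 2·2 = 32 + 4 = 36°C

36°C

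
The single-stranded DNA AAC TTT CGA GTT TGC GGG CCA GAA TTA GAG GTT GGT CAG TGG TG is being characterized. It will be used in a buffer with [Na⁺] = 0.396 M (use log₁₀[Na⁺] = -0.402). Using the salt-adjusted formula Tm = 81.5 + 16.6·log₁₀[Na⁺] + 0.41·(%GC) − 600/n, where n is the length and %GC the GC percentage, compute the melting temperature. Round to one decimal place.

Length n = 44. Scanning the sequence gives G=16, A=9, C=6, T=13.
G+C = 22, so %GC = 22/44 × 100 = 50%
Salt term: 16.6 × (-0.402) = -6.673
GC term: 0.41 × 50 = 20.5; length term: −600/44 = −13.636
Tm = 81.5 + (-6.673) + 20.5 − 13.636 = 81.691 → 81.7°C

81.7°C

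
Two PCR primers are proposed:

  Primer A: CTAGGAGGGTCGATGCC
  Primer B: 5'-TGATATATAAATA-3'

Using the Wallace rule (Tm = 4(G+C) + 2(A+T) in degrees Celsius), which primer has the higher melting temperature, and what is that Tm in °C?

Primer A: A+T=6, G+C=11 → Tm = 2(6)+4(11) = 56°C
Primer B: A+T=12, G+C=1 → Tm = 2(12)+4(1) = 28°C
56°C vs 28°C → primer A is higher.

Primer A, 56°C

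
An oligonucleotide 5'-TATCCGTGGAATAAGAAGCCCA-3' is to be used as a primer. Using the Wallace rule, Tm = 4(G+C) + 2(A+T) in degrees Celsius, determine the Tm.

64°C

Base counts: T=4, G=5, A=8, C=5
AT pairs contribute 12, GC pairs contribute 10.
Tm = 2×12 + 4×10 = 64°C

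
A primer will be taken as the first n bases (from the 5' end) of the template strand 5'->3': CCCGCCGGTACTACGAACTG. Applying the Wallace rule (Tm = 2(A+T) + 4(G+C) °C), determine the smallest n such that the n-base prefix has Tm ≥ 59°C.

n = 18

First 17 bases: CCCGCCGGTACTACGAA → Tm = 56°C (< 59°C)
First 18 bases: CCCGCCGGTACTACGAAC → Tm = 60°C (≥ 59°C)
Since every base adds ≥2°C, Tm only increases with n, so the threshold is first crossed at n = 18.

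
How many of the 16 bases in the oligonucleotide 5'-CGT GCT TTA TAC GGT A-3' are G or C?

7

A=3, C=3, G=4, T=6
G+C = 4 + 3 = 7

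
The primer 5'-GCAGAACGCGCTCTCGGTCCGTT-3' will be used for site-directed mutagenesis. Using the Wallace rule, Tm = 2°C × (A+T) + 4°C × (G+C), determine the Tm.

76°C

Counting bases: G=7, C=8, A=3, T=5
AT pairs contribute 8, GC pairs contribute 15.
Tm = 2×8 + 4×15 = 76°C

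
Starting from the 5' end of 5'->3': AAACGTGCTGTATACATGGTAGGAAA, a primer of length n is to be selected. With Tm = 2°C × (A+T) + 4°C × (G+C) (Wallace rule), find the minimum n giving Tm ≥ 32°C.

n = 11

First 10 bases: AAACGTGCTG → Tm = 30°C (< 32°C)
First 11 bases: AAACGTGCTGT → Tm = 32°C (≥ 32°C)
Each additional base adds 2°C (A/T) or 4°C (G/C), so Tm is non-decreasing in n; n = 11 is the first length to reach 32°C.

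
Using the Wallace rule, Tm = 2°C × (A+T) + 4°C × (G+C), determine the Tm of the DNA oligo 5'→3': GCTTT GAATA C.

Counting bases: C=2, T=4, A=3, G=2
So N_AT = 7 and N_GC = 4.
Tm = 2(7) + 4(4) = 14 + 16 = 30°C

30°C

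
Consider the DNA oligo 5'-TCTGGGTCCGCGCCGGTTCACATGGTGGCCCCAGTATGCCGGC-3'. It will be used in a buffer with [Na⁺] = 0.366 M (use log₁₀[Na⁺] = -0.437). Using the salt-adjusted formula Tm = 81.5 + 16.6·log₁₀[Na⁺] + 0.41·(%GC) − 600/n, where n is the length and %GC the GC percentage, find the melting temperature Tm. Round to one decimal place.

88.9°C

Length n = 43. Counting bases: G=15, C=15, T=9, A=4
G+C = 30, so %GC = 30/43 × 100 = 69.767%
Salt term: 16.6 × (-0.437) = -7.254
GC term: 0.41 × 69.767 = 28.604; length term: −600/43 = −13.953
Tm = 81.5 + (-7.254) + 28.604 − 13.953 = 88.897 → 88.9°C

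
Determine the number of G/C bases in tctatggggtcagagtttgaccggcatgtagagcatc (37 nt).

19

C=7, G=12, A=8, T=10
Total G or C: 12 + 7 = 19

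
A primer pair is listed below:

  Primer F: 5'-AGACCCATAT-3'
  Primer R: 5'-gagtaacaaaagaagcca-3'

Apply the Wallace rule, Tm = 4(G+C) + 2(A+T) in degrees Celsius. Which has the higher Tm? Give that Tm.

Primer F: A+T=6, G+C=4 → Tm = 2(6)+4(4) = 28°C
Primer R: A+T=11, G+C=7 → Tm = 2(11)+4(7) = 50°C
28°C vs 50°C → primer R is higher.

Primer R, 50°C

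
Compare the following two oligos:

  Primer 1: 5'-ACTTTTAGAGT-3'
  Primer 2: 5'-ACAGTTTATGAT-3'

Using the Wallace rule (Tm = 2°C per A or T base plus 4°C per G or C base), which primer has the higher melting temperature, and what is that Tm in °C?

Primer 1: A+T=8, G+C=3 → Tm = 2(8)+4(3) = 28°C
Primer 2: A+T=9, G+C=3 → Tm = 2(9)+4(3) = 30°C
28°C vs 30°C → primer 2 is higher.

Primer 2, 30°C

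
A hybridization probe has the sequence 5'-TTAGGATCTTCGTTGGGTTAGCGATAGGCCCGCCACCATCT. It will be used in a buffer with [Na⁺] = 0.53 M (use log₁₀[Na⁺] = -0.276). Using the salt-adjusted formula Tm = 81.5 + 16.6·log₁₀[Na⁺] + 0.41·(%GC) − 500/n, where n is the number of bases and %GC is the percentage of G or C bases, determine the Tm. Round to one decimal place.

Length n = 41. A=7, T=12, C=11, G=11
G+C = 22, so %GC = 22/41 × 100 = 53.659%
Salt term: 16.6 × (-0.276) = -4.582
GC term: 0.41 × 53.659 = 22; length term: −500/41 = −12.195
Tm = 81.5 + (-4.582) + 22 − 12.195 = 86.723 → 86.7°C

86.7°C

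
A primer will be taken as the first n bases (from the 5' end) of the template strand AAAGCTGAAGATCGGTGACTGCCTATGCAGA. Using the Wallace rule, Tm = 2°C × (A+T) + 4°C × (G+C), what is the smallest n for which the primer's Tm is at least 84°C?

First 27 bases: AAAGCTGAAGATCGGTGACTGCCTATG → Tm = 80°C (< 84°C)
First 28 bases: AAAGCTGAAGATCGGTGACTGCCTATGC → Tm = 84°C (≥ 84°C)
Since every base adds ≥2°C, Tm only increases with n, so the threshold is first crossed at n = 28.

n = 28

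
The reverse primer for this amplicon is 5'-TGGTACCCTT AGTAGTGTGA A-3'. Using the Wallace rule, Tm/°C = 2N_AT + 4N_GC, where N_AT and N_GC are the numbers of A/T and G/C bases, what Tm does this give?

60°C

Scanning the sequence gives C=3, A=5, T=7, G=6.
AT pairs contribute 12, GC pairs contribute 9.
Tm = 4·9 + 2·12 = 36 + 24 = 60°C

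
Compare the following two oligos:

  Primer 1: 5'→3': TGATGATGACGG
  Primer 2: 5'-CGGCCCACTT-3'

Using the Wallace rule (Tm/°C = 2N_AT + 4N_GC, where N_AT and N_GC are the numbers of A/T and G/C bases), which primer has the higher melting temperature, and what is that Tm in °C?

Primer 1, 36°C

Primer 1: A+T=6, G+C=6 → Tm = 2(6)+4(6) = 36°C
Primer 2: A+T=3, G+C=7 → Tm = 2(3)+4(7) = 34°C
36°C vs 34°C → primer 1 is higher.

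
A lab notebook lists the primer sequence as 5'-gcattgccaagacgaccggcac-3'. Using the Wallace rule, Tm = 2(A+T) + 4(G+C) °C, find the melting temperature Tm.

72°C

Counting bases: C=8, A=6, G=6, T=2
AT pairs contribute 8, GC pairs contribute 14.
Tm = 4·14 + 2·8 = 56 + 16 = 72°C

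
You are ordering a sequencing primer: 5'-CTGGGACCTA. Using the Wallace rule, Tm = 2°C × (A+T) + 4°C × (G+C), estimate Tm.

32°C

A=2, T=2, C=3, G=3
AT pairs contribute 4, GC pairs contribute 6.
Tm = 2(4) + 4(6) = 8 + 24 = 32°C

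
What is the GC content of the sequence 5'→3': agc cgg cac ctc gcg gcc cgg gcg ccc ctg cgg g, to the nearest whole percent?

T=2, C=16, A=2, G=14
G+C = 14 + 16 = 30 out of 34 bases
%GC = 30/34 × 100 = 88.24% ≈ 88%

88%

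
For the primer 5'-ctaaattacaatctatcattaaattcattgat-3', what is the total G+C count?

Counting bases: G=1, A=13, T=13, C=5
G+C = 1 + 5 = 6

6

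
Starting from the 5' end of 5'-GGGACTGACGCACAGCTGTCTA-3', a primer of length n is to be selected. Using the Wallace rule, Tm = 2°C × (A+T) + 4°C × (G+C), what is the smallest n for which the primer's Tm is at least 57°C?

First 17 bases: GGGACTGACGCACAGCT → Tm = 56°C (< 57°C)
First 18 bases: GGGACTGACGCACAGCTG → Tm = 60°C (≥ 57°C)
Each additional base adds 2°C (A/T) or 4°C (G/C), so Tm is non-decreasing in n; n = 18 is the first length to reach 57°C.

n = 18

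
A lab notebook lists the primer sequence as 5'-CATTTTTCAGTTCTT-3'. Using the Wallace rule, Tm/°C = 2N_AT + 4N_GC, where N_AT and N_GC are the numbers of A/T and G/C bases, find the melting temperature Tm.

38°C

A=2, C=3, T=9, G=1
A+T = 11, G+C = 4
Tm = 2×11 + 4×4 = 38°C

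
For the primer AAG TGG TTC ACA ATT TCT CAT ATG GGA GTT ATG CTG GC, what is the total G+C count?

16

A=9, T=13, C=6, G=10
G+C = 10 + 6 = 16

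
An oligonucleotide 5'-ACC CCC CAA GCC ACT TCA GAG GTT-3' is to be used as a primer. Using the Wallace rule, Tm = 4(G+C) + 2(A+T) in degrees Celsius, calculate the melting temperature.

76°C

Scanning the sequence gives T=4, G=4, A=6, C=10.
AT pairs contribute 10, GC pairs contribute 14.
Tm = 4·14 + 2·10 = 56 + 20 = 76°C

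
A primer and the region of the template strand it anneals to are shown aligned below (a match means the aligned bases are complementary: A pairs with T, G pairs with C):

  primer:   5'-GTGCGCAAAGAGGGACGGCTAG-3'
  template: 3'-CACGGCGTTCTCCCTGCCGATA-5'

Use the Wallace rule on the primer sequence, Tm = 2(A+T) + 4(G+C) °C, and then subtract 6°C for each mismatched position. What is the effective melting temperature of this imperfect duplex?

48°C

Primer base counts: A=6, T=2, G=10, C=4 → A+T=8, G+C=14
Perfect-match Tm = 2(8) + 4(14) = 16 + 56 = 72°C
Mismatches (positions where the bases are not complementary): 4 (at positions 5, 6, 7, 22)
Effective Tm = 72 − 4×6 = 72 − 24 = 48°C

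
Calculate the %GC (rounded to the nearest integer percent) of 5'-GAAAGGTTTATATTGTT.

24%

C=0, T=8, A=5, G=4
G+C = 4 + 0 = 4 out of 17 bases
%GC = 4/17 × 100 = 23.53% ≈ 24%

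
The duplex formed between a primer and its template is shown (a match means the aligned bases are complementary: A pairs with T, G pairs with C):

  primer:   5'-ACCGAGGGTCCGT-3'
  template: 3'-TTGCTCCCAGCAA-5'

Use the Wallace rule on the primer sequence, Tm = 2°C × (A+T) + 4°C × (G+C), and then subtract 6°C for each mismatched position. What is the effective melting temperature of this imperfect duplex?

26°C

Primer base counts: A=2, T=2, G=5, C=4 → A+T=4, G+C=9
Perfect-match Tm = 2(4) + 4(9) = 8 + 36 = 44°C
Mismatches (positions where the bases are not complementary): 3 (at positions 2, 11, 12)
Effective Tm = 44 − 3×6 = 44 − 18 = 26°C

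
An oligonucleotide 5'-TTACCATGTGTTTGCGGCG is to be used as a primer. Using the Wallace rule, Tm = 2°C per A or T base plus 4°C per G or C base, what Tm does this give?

T=7, C=4, A=2, G=6
So N_AT = 9 and N_GC = 10.
Tm = 4·10 + 2·9 = 40 + 18 = 58°C

58°C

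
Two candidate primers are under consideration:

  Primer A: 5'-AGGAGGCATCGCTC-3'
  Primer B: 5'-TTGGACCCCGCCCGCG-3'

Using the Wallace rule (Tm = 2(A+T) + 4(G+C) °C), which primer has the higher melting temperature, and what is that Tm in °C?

Primer A: A+T=5, G+C=9 → Tm = 2(5)+4(9) = 46°C
Primer B: A+T=3, G+C=13 → Tm = 2(3)+4(13) = 58°C
46°C vs 58°C → primer B is higher.

Primer B, 58°C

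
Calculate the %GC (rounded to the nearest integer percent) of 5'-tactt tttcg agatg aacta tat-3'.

Counting bases: T=10, C=3, A=7, G=3
G+C = 3 + 3 = 6 out of 23 bases
%GC = 6/23 × 100 = 26.09% ≈ 26%

26%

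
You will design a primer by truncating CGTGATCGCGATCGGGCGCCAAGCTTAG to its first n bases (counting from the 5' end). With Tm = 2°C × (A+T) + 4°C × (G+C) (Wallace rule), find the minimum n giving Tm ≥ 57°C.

n = 17

First 16 bases: CGTGATCGCGATCGGG → Tm = 54°C (< 57°C)
First 17 bases: CGTGATCGCGATCGGGC → Tm = 58°C (≥ 57°C)
Since every base adds ≥2°C, Tm only increases with n, so the threshold is first crossed at n = 17.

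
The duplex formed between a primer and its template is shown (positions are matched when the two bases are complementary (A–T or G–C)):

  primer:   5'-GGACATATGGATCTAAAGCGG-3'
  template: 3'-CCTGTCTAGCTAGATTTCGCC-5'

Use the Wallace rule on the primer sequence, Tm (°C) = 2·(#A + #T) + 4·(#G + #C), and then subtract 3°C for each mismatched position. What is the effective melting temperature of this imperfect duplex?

Primer base counts: A=7, T=4, G=7, C=3 → A+T=11, G+C=10
Perfect-match Tm = 2(11) + 4(10) = 22 + 40 = 62°C
Mismatches (positions where the bases are not complementary): 2 (at positions 6, 9)
Effective Tm = 62 − 2×3 = 62 − 6 = 56°C

56°C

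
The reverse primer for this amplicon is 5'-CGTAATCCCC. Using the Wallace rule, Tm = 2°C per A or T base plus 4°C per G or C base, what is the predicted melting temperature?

Base counts: G=1, T=2, A=2, C=5
A+T = 4, G+C = 6
Tm = 2(4) + 4(6) = 8 + 24 = 32°C

32°C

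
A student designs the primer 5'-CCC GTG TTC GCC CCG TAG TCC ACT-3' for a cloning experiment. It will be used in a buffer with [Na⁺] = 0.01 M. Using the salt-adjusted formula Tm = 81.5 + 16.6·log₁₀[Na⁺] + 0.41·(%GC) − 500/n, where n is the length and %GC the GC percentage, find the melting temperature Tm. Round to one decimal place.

54.8°C

Length n = 24. Scanning the sequence gives T=6, A=2, C=11, G=5.
G+C = 16, so %GC = 16/24 × 100 = 66.667%
Salt term: 16.6 × (-2) = -33.2
GC term: 0.41 × 66.667 = 27.333; length term: −500/24 = −20.833
Tm = 81.5 + (-33.2) + 27.333 − 20.833 = 54.8 → 54.8°C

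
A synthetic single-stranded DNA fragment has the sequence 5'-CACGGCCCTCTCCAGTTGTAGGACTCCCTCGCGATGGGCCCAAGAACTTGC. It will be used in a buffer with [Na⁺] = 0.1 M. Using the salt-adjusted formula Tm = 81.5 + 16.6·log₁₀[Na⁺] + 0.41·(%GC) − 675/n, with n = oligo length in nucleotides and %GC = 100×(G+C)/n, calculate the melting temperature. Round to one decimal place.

77.4°C

Length n = 51. Base counts: G=13, T=10, A=9, C=19
G+C = 32, so %GC = 32/51 × 100 = 62.745%
Salt term: 16.6 × (-1) = -16.6
GC term: 0.41 × 62.745 = 25.725; length term: −675/51 = −13.235
Tm = 81.5 + (-16.6) + 25.725 − 13.235 = 77.39 → 77.4°C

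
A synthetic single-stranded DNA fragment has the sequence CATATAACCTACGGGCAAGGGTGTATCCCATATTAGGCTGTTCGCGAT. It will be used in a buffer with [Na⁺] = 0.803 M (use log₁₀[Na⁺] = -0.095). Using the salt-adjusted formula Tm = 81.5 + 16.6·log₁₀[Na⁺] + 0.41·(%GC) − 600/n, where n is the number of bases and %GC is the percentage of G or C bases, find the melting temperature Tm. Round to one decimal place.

87.1°C

Length n = 48. Base counts: G=12, T=13, A=12, C=11
G+C = 23, so %GC = 23/48 × 100 = 47.917%
Salt term: 16.6 × (-0.095) = -1.577
GC term: 0.41 × 47.917 = 19.646; length term: −600/48 = −12.5
Tm = 81.5 + (-1.577) + 19.646 − 12.5 = 87.069 → 87.1°C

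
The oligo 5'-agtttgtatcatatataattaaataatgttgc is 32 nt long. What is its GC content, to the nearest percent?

Counting bases: A=12, T=14, C=2, G=4
G+C = 4 + 2 = 6 out of 32 bases
%GC = 6/32 × 100 = 18.75% ≈ 19%

19%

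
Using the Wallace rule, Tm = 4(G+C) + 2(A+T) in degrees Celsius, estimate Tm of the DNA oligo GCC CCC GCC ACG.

A=1, G=3, T=0, C=8
AT pairs contribute 1, GC pairs contribute 11.
Tm = 4·11 + 2·1 = 44 + 2 = 46°C

46°C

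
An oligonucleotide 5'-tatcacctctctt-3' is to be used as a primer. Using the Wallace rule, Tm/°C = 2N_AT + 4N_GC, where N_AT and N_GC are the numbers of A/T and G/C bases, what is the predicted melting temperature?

36°C

Scanning the sequence gives G=0, T=6, A=2, C=5.
So N_AT = 8 and N_GC = 5.
Tm = 2×8 + 4×5 = 36°C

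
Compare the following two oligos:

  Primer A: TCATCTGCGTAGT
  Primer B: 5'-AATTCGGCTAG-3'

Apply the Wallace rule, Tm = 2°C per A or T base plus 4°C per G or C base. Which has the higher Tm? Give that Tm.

Primer A: A+T=7, G+C=6 → Tm = 2(7)+4(6) = 38°C
Primer B: A+T=6, G+C=5 → Tm = 2(6)+4(5) = 32°C
38°C vs 32°C → primer A is higher.

Primer A, 38°C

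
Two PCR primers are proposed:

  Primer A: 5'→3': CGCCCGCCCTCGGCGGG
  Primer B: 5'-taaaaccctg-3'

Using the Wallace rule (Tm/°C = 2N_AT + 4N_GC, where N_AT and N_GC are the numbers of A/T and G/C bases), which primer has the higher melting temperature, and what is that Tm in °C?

Primer A, 66°C

Primer A: A+T=1, G+C=16 → Tm = 2(1)+4(16) = 66°C
Primer B: A+T=6, G+C=4 → Tm = 2(6)+4(4) = 28°C
66°C vs 28°C → primer A is higher.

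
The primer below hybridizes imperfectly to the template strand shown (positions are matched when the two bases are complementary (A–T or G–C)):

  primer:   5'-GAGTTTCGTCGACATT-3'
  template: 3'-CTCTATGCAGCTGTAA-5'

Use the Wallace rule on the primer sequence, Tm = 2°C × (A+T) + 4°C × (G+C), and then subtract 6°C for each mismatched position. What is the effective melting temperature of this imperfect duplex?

Primer base counts: A=3, T=6, G=4, C=3 → A+T=9, G+C=7
Perfect-match Tm = 2(9) + 4(7) = 18 + 28 = 46°C
Mismatches (positions where the bases are not complementary): 2 (at positions 4, 6)
Effective Tm = 46 − 2×6 = 46 − 12 = 34°C

34°C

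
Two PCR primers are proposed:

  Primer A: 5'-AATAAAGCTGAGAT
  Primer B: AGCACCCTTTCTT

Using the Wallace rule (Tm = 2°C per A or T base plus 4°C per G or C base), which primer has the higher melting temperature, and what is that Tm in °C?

Primer B, 38°C

Primer A: A+T=10, G+C=4 → Tm = 2(10)+4(4) = 36°C
Primer B: A+T=7, G+C=6 → Tm = 2(7)+4(6) = 38°C
36°C vs 38°C → primer B is higher.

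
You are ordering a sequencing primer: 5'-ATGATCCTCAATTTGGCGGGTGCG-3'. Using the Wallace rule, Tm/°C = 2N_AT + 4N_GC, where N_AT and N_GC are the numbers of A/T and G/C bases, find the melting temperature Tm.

74°C

C=5, A=4, G=8, T=7
AT pairs contribute 11, GC pairs contribute 13.
Tm = 2×11 + 4×13 = 74°C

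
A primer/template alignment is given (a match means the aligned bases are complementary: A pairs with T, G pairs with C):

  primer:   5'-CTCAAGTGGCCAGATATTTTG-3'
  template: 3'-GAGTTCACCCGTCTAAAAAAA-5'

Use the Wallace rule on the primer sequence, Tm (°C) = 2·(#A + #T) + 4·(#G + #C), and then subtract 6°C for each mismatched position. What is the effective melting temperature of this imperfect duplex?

Primer base counts: A=5, T=7, G=5, C=4 → A+T=12, G+C=9
Perfect-match Tm = 2(12) + 4(9) = 24 + 36 = 60°C
Mismatches (positions where the bases are not complementary): 3 (at positions 10, 16, 21)
Effective Tm = 60 − 3×6 = 60 − 18 = 42°C

42°C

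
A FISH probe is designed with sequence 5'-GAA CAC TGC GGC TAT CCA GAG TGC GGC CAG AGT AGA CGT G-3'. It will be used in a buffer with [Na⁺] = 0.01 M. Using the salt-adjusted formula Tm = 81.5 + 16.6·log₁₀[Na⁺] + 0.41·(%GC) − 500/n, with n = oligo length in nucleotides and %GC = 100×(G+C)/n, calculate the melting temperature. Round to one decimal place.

60.4°C

Length n = 40. Base counts: T=6, A=10, C=10, G=14
G+C = 24, so %GC = 24/40 × 100 = 60%
Salt term: 16.6 × (-2) = -33.2
GC term: 0.41 × 60 = 24.6; length term: −500/40 = −12.5
Tm = 81.5 + (-33.2) + 24.6 − 12.5 = 60.4 → 60.4°C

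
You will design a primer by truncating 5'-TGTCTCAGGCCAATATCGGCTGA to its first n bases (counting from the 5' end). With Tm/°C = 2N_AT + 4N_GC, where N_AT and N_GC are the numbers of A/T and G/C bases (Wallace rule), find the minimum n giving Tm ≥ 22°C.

First 7 bases: TGTCTCA → Tm = 20°C (< 22°C)
First 8 bases: TGTCTCAG → Tm = 24°C (≥ 22°C)
Since every base adds ≥2°C, Tm only increases with n, so the threshold is first crossed at n = 8.

n = 8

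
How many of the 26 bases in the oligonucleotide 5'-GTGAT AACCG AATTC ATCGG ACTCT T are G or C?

11

Base counts: A=7, C=6, T=8, G=5
Total G or C: 5 + 6 = 11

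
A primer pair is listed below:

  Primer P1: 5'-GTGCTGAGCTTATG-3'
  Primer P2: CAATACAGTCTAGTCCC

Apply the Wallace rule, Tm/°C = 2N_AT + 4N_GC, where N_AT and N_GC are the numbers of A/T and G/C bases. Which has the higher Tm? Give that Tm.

Primer P2, 50°C

Primer P1: A+T=7, G+C=7 → Tm = 2(7)+4(7) = 42°C
Primer P2: A+T=9, G+C=8 → Tm = 2(9)+4(8) = 50°C
42°C vs 50°C → primer P2 is higher.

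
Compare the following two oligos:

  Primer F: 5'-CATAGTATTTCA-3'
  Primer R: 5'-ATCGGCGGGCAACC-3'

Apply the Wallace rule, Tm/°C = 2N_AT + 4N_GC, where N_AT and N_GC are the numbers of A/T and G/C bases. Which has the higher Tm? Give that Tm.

Primer R, 48°C

Primer F: A+T=9, G+C=3 → Tm = 2(9)+4(3) = 30°C
Primer R: A+T=4, G+C=10 → Tm = 2(4)+4(10) = 48°C
30°C vs 48°C → primer R is higher.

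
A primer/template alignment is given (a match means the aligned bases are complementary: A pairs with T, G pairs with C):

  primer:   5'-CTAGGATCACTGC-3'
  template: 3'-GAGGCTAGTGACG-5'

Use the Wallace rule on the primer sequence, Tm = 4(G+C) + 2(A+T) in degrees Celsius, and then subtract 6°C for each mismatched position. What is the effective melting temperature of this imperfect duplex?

28°C

Primer base counts: A=3, T=3, G=3, C=4 → A+T=6, G+C=7
Perfect-match Tm = 2(6) + 4(7) = 12 + 28 = 40°C
Mismatches (positions where the bases are not complementary): 2 (at positions 3, 4)
Effective Tm = 40 − 2×6 = 40 − 12 = 28°C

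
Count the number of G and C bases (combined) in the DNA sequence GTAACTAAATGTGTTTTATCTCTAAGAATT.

7

Base counts: C=3, A=10, T=13, G=4
Total G or C: 4 + 3 = 7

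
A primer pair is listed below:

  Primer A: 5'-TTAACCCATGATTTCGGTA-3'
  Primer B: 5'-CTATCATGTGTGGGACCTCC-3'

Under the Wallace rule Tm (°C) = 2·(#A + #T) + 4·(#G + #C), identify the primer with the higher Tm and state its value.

Primer A: A+T=12, G+C=7 → Tm = 2(12)+4(7) = 52°C
Primer B: A+T=9, G+C=11 → Tm = 2(9)+4(11) = 62°C
52°C vs 62°C → primer B is higher.

Primer B, 62°C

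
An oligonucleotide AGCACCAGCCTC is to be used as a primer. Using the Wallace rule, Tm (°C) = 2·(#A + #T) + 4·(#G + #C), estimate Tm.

40°C

A=3, C=6, T=1, G=2
So N_AT = 4 and N_GC = 8.
Tm = 2(4) + 4(8) = 8 + 32 = 40°C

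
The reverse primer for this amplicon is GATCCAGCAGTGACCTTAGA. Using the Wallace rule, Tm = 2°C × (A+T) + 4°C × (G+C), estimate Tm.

60°C

Scanning the sequence gives G=5, T=4, A=6, C=5.
So N_AT = 10 and N_GC = 10.
Tm = 2×10 + 4×10 = 60°C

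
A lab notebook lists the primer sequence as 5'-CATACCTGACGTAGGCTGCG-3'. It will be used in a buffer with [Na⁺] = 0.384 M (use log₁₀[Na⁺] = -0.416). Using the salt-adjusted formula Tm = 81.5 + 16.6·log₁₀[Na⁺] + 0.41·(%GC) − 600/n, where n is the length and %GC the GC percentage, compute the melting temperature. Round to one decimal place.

Length n = 20. Counting bases: A=4, T=4, C=6, G=6
G+C = 12, so %GC = 12/20 × 100 = 60%
Salt term: 16.6 × (-0.416) = -6.906
GC term: 0.41 × 60 = 24.6; length term: −600/20 = −30
Tm = 81.5 + (-6.906) + 24.6 − 30 = 69.194 → 69.2°C

69.2°C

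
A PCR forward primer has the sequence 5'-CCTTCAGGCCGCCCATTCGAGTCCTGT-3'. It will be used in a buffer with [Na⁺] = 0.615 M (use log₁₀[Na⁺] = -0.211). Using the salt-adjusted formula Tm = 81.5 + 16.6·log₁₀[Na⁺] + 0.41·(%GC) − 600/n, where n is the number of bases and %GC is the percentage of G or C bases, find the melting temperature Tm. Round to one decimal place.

Length n = 27. Counting bases: A=3, T=7, G=6, C=11
G+C = 17, so %GC = 17/27 × 100 = 62.963%
Salt term: 16.6 × (-0.211) = -3.503
GC term: 0.41 × 62.963 = 25.815; length term: −600/27 = −22.222
Tm = 81.5 + (-3.503) + 25.815 − 22.222 = 81.59 → 81.6°C

81.6°C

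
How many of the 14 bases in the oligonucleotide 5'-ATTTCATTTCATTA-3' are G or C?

Base counts: C=2, T=8, G=0, A=4
Total G or C: 0 + 2 = 2

2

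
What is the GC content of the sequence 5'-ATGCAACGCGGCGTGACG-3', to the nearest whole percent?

67%

Counting bases: T=2, C=5, G=7, A=4
G+C = 7 + 5 = 12 out of 18 bases
%GC = 12/18 × 100 = 66.67% ≈ 67%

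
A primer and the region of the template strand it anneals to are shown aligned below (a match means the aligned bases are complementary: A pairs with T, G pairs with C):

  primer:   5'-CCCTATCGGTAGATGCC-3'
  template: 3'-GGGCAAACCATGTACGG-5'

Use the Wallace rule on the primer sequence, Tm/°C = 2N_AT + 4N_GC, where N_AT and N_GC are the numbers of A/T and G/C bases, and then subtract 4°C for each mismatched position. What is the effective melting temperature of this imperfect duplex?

Primer base counts: A=3, T=4, G=4, C=6 → A+T=7, G+C=10
Perfect-match Tm = 2(7) + 4(10) = 14 + 40 = 54°C
Mismatches (positions where the bases are not complementary): 4 (at positions 4, 5, 7, 12)
Effective Tm = 54 − 4×4 = 54 − 16 = 38°C

38°C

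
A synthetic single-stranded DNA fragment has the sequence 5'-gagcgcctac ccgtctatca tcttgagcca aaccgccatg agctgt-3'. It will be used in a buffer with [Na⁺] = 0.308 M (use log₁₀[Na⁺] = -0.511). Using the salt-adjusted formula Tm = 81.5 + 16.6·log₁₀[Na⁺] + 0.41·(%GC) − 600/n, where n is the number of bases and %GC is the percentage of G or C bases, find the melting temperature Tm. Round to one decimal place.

83.1°C

Length n = 46. Counting bases: T=10, A=10, G=10, C=16
G+C = 26, so %GC = 26/46 × 100 = 56.522%
Salt term: 16.6 × (-0.511) = -8.483
GC term: 0.41 × 56.522 = 23.174; length term: −600/46 = −13.043
Tm = 81.5 + (-8.483) + 23.174 − 13.043 = 83.148 → 83.1°C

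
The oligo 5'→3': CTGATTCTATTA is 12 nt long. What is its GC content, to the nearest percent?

A=3, T=6, G=1, C=2
G+C = 1 + 2 = 3 out of 12 bases
%GC = 3/12 × 100 = 25% ≈ 25%

25%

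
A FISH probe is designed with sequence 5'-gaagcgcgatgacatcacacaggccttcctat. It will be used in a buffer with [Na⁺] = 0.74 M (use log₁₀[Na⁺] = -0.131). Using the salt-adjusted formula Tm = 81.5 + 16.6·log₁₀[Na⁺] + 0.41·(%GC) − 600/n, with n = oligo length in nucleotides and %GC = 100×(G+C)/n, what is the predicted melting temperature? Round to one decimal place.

Length n = 32. Scanning the sequence gives G=7, C=10, T=6, A=9.
G+C = 17, so %GC = 17/32 × 100 = 53.125%
Salt term: 16.6 × (-0.131) = -2.175
GC term: 0.41 × 53.125 = 21.781; length term: −600/32 = −18.75
Tm = 81.5 + (-2.175) + 21.781 − 18.75 = 82.356 → 82.4°C

82.4°C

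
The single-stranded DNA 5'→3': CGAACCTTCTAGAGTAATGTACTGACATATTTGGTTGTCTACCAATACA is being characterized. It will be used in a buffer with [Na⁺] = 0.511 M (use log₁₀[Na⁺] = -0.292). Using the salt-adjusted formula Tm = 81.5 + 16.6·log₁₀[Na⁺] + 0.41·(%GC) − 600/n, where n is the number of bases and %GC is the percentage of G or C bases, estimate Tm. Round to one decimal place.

Length n = 49. Scanning the sequence gives C=10, A=15, T=16, G=8.
G+C = 18, so %GC = 18/49 × 100 = 36.735%
Salt term: 16.6 × (-0.292) = -4.847
GC term: 0.41 × 36.735 = 15.061; length term: −600/49 = −12.245
Tm = 81.5 + (-4.847) + 15.061 − 12.245 = 79.469 → 79.5°C

79.5°C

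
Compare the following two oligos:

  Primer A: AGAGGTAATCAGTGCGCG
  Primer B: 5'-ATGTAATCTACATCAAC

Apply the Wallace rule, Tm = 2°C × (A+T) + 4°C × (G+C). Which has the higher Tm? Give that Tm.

Primer A, 56°C

Primer A: A+T=8, G+C=10 → Tm = 2(8)+4(10) = 56°C
Primer B: A+T=12, G+C=5 → Tm = 2(12)+4(5) = 44°C
56°C vs 44°C → primer A is higher.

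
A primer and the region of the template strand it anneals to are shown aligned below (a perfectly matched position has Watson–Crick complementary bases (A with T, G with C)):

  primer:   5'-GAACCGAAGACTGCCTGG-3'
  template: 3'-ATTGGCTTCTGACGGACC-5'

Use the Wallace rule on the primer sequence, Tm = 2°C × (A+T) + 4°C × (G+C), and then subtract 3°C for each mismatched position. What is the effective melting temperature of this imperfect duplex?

55°C

Primer base counts: A=5, T=2, G=6, C=5 → A+T=7, G+C=11
Perfect-match Tm = 2(7) + 4(11) = 14 + 44 = 58°C
Mismatches (positions where the bases are not complementary): 1 (at position 1)
Effective Tm = 58 − 1×3 = 58 − 3 = 55°C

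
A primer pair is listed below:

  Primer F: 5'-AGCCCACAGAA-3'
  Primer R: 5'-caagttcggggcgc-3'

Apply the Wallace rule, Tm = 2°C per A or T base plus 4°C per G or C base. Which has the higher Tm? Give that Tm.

Primer F: A+T=5, G+C=6 → Tm = 2(5)+4(6) = 34°C
Primer R: A+T=4, G+C=10 → Tm = 2(4)+4(10) = 48°C
34°C vs 48°C → primer R is higher.

Primer R, 48°C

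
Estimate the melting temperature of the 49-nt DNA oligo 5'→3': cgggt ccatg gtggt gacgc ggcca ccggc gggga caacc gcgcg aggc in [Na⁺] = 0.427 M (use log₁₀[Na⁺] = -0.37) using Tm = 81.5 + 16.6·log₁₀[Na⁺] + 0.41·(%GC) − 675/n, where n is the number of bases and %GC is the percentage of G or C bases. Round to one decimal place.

Length n = 49. Base counts: G=22, C=16, T=4, A=7
G+C = 38, so %GC = 38/49 × 100 = 77.551%
Salt term: 16.6 × (-0.37) = -6.142
GC term: 0.41 × 77.551 = 31.796; length term: −675/49 = −13.776
Tm = 81.5 + (-6.142) + 31.796 − 13.776 = 93.378 → 93.4°C

93.4°C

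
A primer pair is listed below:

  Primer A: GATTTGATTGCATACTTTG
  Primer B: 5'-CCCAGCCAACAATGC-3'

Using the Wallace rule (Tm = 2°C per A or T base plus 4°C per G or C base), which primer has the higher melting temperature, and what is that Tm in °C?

Primer A, 50°C

Primer A: A+T=13, G+C=6 → Tm = 2(13)+4(6) = 50°C
Primer B: A+T=6, G+C=9 → Tm = 2(6)+4(9) = 48°C
50°C vs 48°C → primer A is higher.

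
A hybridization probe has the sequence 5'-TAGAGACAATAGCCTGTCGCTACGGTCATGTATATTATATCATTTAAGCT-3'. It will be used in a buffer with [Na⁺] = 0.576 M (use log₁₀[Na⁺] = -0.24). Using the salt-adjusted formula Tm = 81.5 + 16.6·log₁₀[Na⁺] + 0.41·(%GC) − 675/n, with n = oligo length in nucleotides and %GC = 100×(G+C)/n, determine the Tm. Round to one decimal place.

78.8°C

Length n = 50. Counting bases: C=9, T=17, A=15, G=9
G+C = 18, so %GC = 18/50 × 100 = 36%
Salt term: 16.6 × (-0.24) = -3.984
GC term: 0.41 × 36 = 14.76; length term: −675/50 = −13.5
Tm = 81.5 + (-3.984) + 14.76 − 13.5 = 78.776 → 78.8°C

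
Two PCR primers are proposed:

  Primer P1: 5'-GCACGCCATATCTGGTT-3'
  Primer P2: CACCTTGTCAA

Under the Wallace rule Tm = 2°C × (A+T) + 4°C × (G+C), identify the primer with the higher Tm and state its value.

Primer P1, 52°C

Primer P1: A+T=8, G+C=9 → Tm = 2(8)+4(9) = 52°C
Primer P2: A+T=6, G+C=5 → Tm = 2(6)+4(5) = 32°C
52°C vs 32°C → primer P1 is higher.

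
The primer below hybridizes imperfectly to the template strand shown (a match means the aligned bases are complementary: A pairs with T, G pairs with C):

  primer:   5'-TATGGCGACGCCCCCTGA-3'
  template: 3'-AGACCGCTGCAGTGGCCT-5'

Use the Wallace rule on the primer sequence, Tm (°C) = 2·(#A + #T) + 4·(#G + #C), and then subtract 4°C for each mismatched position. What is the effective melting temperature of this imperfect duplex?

44°C

Primer base counts: A=3, T=3, G=5, C=7 → A+T=6, G+C=12
Perfect-match Tm = 2(6) + 4(12) = 12 + 48 = 60°C
Mismatches (positions where the bases are not complementary): 4 (at positions 2, 11, 13, 16)
Effective Tm = 60 − 4×4 = 60 − 16 = 44°C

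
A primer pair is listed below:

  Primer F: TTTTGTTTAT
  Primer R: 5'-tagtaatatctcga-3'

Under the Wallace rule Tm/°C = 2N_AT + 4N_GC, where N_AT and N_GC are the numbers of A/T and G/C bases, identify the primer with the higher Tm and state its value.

Primer R, 36°C

Primer F: A+T=9, G+C=1 → Tm = 2(9)+4(1) = 22°C
Primer R: A+T=10, G+C=4 → Tm = 2(10)+4(4) = 36°C
22°C vs 36°C → primer R is higher.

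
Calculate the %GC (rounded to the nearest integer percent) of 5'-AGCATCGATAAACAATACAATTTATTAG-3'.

Scanning the sequence gives C=4, A=13, T=8, G=3.
G+C = 3 + 4 = 7 out of 28 bases
%GC = 7/28 × 100 = 25% ≈ 25%

25%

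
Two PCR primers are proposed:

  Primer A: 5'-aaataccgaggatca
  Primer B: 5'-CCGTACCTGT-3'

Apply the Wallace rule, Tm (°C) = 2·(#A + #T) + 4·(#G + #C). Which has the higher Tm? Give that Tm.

Primer A, 42°C

Primer A: A+T=9, G+C=6 → Tm = 2(9)+4(6) = 42°C
Primer B: A+T=4, G+C=6 → Tm = 2(4)+4(6) = 32°C
42°C vs 32°C → primer A is higher.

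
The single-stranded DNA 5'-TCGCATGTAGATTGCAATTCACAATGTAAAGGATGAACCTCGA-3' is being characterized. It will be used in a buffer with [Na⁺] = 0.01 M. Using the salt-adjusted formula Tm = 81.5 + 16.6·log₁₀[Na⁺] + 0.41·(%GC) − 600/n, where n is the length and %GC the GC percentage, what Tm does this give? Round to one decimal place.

Length n = 43. Scanning the sequence gives G=9, A=15, C=8, T=11.
G+C = 17, so %GC = 17/43 × 100 = 39.535%
Salt term: 16.6 × (-2) = -33.2
GC term: 0.41 × 39.535 = 16.209; length term: −600/43 = −13.953
Tm = 81.5 + (-33.2) + 16.209 − 13.953 = 50.556 → 50.6°C

50.6°C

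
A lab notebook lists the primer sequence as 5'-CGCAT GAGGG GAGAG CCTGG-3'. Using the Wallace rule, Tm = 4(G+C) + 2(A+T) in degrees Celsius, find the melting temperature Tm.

Scanning the sequence gives C=4, T=2, G=10, A=4.
So N_AT = 6 and N_GC = 14.
Tm = 2(6) + 4(14) = 12 + 56 = 68°C

68°C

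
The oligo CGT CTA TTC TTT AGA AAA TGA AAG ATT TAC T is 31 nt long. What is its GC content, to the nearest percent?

Scanning the sequence gives G=4, A=11, C=4, T=12.
G+C = 4 + 4 = 8 out of 31 bases
%GC = 8/31 × 100 = 25.81% ≈ 26%

26%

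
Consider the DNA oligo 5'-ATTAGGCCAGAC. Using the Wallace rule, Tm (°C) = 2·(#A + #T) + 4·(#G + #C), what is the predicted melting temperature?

36°C

Counting bases: G=3, T=2, C=3, A=4
So N_AT = 6 and N_GC = 6.
Tm = 2(6) + 4(6) = 12 + 24 = 36°C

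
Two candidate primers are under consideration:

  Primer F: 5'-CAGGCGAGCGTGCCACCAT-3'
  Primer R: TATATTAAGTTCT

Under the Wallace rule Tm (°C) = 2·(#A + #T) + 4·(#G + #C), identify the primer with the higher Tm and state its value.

Primer F, 64°C

Primer F: A+T=6, G+C=13 → Tm = 2(6)+4(13) = 64°C
Primer R: A+T=11, G+C=2 → Tm = 2(11)+4(2) = 30°C
64°C vs 30°C → primer F is higher.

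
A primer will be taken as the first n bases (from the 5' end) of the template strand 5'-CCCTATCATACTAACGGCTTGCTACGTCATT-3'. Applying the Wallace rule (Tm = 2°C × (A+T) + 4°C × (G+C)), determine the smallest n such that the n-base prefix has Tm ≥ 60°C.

n = 21

First 20 bases: CCCTATCATACTAACGGCTT → Tm = 58°C (< 60°C)
First 21 bases: CCCTATCATACTAACGGCTTG → Tm = 62°C (≥ 60°C)
Each additional base adds 2°C (A/T) or 4°C (G/C), so Tm is non-decreasing in n; n = 21 is the first length to reach 60°C.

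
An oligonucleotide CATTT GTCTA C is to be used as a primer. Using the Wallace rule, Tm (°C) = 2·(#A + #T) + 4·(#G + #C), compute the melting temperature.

Counting bases: C=3, A=2, G=1, T=5
AT pairs contribute 7, GC pairs contribute 4.
Tm = 2(7) + 4(4) = 14 + 16 = 30°C

30°C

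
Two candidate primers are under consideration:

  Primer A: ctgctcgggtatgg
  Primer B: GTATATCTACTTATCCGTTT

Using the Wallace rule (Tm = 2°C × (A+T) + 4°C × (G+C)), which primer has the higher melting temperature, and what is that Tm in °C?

Primer B, 52°C

Primer A: A+T=5, G+C=9 → Tm = 2(5)+4(9) = 46°C
Primer B: A+T=14, G+C=6 → Tm = 2(14)+4(6) = 52°C
46°C vs 52°C → primer B is higher.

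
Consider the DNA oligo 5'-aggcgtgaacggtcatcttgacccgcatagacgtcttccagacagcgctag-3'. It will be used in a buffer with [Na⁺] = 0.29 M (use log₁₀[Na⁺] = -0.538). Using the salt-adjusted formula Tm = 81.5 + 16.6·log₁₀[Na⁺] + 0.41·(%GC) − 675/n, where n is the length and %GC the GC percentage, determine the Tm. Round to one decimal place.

Length n = 51. Base counts: C=15, G=14, T=10, A=12
G+C = 29, so %GC = 29/51 × 100 = 56.863%
Salt term: 16.6 × (-0.538) = -8.931
GC term: 0.41 × 56.863 = 23.314; length term: −675/51 = −13.235
Tm = 81.5 + (-8.931) + 23.314 − 13.235 = 82.648 → 82.6°C

82.6°C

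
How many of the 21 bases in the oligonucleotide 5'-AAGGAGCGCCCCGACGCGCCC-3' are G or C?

17

Base counts: A=4, C=10, G=7, T=0
Total G or C: 7 + 10 = 17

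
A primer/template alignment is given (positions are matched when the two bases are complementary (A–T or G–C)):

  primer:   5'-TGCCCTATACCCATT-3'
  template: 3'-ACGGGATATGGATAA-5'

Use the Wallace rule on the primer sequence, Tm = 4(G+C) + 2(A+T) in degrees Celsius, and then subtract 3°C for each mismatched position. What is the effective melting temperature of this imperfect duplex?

Primer base counts: A=3, T=5, G=1, C=6 → A+T=8, G+C=7
Perfect-match Tm = 2(8) + 4(7) = 16 + 28 = 44°C
Mismatches (positions where the bases are not complementary): 1 (at position 12)
Effective Tm = 44 − 1×3 = 44 − 3 = 41°C

41°C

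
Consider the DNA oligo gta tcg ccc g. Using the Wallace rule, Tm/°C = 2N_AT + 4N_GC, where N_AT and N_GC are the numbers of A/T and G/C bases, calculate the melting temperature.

34°C

Scanning the sequence gives T=2, C=4, G=3, A=1.
So N_AT = 3 and N_GC = 7.
Tm = 2(3) + 4(7) = 6 + 28 = 34°C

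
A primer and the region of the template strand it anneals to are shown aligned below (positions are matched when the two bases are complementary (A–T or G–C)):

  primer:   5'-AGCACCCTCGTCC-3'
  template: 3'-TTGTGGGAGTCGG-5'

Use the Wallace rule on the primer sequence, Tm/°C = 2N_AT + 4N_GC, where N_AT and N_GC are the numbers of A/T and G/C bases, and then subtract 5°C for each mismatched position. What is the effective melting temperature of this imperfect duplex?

29°C

Primer base counts: A=2, T=2, G=2, C=7 → A+T=4, G+C=9
Perfect-match Tm = 2(4) + 4(9) = 8 + 36 = 44°C
Mismatches (positions where the bases are not complementary): 3 (at positions 2, 10, 11)
Effective Tm = 44 − 3×5 = 44 − 15 = 29°C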